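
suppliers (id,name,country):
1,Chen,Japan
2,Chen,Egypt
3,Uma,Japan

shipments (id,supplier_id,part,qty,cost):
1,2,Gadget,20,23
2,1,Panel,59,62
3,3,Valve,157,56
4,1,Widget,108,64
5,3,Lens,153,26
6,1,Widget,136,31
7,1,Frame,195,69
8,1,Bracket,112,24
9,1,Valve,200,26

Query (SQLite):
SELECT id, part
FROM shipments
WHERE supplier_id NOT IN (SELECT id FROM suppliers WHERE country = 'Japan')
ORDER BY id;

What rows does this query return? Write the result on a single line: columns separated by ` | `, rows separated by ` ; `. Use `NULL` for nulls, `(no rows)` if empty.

1 | Gadget

Inner query: suppliers.id where country = 'Japan'.
Outer: keep shipments rows whose supplier_id is not in that set.
Inner query → {1, 3}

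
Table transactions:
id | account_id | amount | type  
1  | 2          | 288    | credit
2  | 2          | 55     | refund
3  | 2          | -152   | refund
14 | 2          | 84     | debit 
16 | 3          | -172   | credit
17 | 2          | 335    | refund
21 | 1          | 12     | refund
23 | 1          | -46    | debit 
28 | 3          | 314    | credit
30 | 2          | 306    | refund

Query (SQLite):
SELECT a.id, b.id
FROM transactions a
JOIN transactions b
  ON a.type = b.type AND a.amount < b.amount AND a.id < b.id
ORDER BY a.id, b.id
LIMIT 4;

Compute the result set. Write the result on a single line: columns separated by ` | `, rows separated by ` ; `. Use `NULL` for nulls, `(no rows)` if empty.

1 | 28 ; 2 | 17 ; 2 | 30 ; 3 | 17

Pairs (a,b) with same type, a.amount < b.amount, a.id < b.id.
type groups: credit:{1,16,28} debit:{14,23} refund:{2,3,17,21,30}
Ordered by (a.id, b.id); first 4.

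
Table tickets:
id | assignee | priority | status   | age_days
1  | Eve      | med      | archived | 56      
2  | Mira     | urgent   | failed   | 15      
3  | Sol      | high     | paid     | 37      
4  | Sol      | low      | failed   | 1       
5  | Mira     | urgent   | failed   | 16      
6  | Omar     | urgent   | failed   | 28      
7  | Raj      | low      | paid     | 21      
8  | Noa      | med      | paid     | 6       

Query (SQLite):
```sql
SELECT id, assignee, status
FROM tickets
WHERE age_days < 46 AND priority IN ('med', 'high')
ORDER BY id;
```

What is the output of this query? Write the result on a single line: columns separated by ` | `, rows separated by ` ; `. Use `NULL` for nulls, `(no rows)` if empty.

age_days < 46: ids {2, 3, 4, 5, 6, 7, 8}
priority IN ('med', 'high'): ids {1, 3, 8}
Combine with AND.

3 | Sol | paid ; 8 | Noa | paid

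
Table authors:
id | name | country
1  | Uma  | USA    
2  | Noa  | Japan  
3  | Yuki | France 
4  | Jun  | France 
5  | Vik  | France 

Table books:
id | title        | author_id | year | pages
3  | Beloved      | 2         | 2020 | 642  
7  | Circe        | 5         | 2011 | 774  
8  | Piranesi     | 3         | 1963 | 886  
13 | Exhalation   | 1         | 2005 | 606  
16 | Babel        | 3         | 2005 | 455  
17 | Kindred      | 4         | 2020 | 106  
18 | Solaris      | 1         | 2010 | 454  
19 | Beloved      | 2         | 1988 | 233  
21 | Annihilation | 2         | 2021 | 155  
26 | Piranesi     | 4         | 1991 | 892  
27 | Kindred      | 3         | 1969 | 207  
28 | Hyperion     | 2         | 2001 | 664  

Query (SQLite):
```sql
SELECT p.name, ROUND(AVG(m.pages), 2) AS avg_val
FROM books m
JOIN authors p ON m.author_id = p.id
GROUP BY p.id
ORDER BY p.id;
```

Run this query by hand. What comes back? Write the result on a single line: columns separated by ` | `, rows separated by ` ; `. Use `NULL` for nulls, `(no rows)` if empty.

Join each books row to its authors via author_id.
Group joined rows by authors.id; compute ROUND(AVG(m.pages), 2) per group.
  1: ids {13, 18} → ROUND(AVG(m.pages), 2)=530
  2: ids {3, 19, 21, 28} → ROUND(AVG(m.pages), 2)=423.5
  3: ids {8, 16, 27} → ROUND(AVG(m.pages), 2)=516
  4: ids {17, 26} → ROUND(AVG(m.pages), 2)=499
  5: ids {7} → ROUND(AVG(m.pages), 2)=774

Uma | 530 ; Noa | 423.5 ; Yuki | 516 ; Jun | 499 ; Vik | 774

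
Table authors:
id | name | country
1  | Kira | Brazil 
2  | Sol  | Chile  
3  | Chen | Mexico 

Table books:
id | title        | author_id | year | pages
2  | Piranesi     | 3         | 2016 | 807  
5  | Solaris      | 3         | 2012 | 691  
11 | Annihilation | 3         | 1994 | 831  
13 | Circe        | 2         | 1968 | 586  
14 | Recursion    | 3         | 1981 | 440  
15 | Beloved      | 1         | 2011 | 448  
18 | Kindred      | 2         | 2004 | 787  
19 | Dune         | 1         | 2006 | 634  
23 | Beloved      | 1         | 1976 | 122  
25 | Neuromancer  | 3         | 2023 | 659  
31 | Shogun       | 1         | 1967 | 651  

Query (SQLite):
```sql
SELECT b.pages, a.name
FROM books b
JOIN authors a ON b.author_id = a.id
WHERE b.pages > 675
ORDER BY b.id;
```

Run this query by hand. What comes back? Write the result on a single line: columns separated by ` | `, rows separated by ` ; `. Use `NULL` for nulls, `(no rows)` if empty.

Each books row matches the authors row where author_id = authors.id.
Then keep rows with b.pages > 675.

807 | Chen ; 691 | Chen ; 831 | Chen ; 787 | Sol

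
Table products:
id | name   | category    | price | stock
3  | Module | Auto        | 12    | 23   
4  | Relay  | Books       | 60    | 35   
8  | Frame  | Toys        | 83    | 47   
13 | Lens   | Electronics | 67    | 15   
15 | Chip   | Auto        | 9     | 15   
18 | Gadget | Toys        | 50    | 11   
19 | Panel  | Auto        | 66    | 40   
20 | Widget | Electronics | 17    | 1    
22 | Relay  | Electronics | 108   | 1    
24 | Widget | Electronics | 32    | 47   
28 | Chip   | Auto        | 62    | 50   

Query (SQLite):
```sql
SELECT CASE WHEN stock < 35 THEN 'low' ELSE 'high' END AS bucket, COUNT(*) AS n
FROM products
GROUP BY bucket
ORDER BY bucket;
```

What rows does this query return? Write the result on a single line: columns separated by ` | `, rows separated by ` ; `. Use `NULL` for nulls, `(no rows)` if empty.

Bucket rows by stock < 35 → 'low' else 'high'; count each bucket.

high | 5 ; low | 6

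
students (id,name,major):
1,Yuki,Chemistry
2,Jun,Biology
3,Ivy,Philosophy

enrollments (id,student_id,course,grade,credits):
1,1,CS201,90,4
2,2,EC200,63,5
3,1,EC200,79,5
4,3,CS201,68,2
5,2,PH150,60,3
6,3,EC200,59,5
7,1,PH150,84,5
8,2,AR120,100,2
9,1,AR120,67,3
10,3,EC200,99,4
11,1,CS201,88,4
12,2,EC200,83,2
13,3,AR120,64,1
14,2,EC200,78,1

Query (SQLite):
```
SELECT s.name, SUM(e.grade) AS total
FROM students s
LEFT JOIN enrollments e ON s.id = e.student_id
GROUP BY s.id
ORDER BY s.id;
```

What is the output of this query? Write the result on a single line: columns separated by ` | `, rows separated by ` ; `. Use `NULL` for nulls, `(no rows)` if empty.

Yuki | 408 ; Jun | 384 ; Ivy | 290

LEFT JOIN keeps every students row; unmatched ones get NULL for enrollments columns.
Group by students.id and compute SUM(e.grade). SUM over an all-NULL group is NULL.
  1: ids {1, 3, 7, 9, 11} → SUM(e.grade)=408
  2: ids {2, 5, 8, 12, 14} → SUM(e.grade)=384
  3: ids {4, 6, 10, 13} → SUM(e.grade)=290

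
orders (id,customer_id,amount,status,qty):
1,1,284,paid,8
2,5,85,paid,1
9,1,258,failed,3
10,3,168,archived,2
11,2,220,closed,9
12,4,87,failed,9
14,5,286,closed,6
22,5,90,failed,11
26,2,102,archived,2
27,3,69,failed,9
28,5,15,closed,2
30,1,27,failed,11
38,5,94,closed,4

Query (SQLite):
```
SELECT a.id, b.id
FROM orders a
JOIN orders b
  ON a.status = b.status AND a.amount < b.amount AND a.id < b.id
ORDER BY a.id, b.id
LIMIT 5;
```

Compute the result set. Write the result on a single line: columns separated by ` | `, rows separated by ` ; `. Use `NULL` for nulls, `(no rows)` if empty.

Pairs (a,b) with same status, a.amount < b.amount, a.id < b.id.
status groups: archived:{10,26} closed:{11,14,28,38} failed:{9,12,22,27,30} paid:{1,2}
Ordered by (a.id, b.id); first 5.

11 | 14 ; 12 | 22 ; 28 | 38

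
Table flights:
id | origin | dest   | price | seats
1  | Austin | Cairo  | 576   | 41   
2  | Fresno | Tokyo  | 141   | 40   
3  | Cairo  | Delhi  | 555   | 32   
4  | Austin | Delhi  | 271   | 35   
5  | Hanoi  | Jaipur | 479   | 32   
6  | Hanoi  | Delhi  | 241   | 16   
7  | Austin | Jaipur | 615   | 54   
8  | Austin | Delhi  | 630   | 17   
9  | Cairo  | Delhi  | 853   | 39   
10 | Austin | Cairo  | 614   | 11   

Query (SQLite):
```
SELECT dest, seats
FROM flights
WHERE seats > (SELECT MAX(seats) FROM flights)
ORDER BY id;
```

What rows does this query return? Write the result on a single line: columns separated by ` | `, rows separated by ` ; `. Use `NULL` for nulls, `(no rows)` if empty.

Scalar subquery: MAX(seats) over all flights rows = 54.
Keep rows where seats > that value.

(no rows)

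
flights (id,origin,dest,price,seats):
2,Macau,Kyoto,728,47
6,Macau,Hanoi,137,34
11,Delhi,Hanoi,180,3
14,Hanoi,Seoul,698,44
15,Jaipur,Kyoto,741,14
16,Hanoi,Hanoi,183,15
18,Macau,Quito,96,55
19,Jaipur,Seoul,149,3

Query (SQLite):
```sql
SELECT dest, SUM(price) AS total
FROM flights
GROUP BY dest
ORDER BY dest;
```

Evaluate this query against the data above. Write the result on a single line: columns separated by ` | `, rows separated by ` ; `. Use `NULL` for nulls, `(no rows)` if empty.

Hanoi | 500 ; Kyoto | 1469 ; Quito | 96 ; Seoul | 847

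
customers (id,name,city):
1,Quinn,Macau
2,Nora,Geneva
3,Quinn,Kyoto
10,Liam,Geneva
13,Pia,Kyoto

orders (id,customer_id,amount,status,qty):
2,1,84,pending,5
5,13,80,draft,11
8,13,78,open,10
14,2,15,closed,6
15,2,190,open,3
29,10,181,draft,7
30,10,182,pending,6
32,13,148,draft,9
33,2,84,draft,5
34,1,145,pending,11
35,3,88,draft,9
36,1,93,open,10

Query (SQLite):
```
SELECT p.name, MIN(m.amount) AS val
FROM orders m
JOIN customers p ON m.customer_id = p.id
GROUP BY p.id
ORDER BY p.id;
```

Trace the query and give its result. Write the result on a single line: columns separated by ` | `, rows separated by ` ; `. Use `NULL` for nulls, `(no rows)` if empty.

Join each orders row to its customers via customer_id.
Group joined rows by customers.id; compute MIN(m.amount) per group.
  1: ids {2, 34, 36} → MIN(m.amount)=84
  2: ids {14, 15, 33} → MIN(m.amount)=15
  3: ids {35} → MIN(m.amount)=88
  10: ids {29, 30} → MIN(m.amount)=181
  13: ids {5, 8, 32} → MIN(m.amount)=78

Quinn | 84 ; Nora | 15 ; Quinn | 88 ; Liam | 181 ; Pia | 78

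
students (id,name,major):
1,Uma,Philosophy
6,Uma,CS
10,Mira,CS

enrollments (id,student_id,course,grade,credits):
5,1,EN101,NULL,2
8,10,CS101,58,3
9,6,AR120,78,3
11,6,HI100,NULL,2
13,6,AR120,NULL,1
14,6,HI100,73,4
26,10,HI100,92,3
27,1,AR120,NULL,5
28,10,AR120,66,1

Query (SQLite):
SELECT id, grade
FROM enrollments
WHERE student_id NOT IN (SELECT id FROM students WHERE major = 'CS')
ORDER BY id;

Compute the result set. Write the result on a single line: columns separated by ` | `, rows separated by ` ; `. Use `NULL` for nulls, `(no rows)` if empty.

Inner query: students.id where major = 'CS'.
Outer: keep enrollments rows whose student_id is not in that set.
Inner query → {6, 10}

5 | NULL ; 27 | NULL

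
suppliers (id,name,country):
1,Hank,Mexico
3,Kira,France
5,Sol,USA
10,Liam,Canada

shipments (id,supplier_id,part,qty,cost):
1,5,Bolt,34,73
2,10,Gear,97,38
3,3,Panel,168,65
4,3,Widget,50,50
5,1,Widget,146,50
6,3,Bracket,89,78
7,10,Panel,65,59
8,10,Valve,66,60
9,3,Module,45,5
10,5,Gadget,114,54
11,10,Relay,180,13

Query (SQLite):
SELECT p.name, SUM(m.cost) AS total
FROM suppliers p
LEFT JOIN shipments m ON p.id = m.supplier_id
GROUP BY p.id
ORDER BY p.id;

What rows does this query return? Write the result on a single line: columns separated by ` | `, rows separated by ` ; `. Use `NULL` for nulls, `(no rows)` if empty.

LEFT JOIN keeps every suppliers row; unmatched ones get NULL for shipments columns.
Group by suppliers.id and compute SUM(m.cost). SUM over an all-NULL group is NULL.
  1: ids {5} → SUM(m.cost)=50
  3: ids {3, 4, 6, 9} → SUM(m.cost)=198
  5: ids {1, 10} → SUM(m.cost)=127
  10: ids {2, 7, 8, 11} → SUM(m.cost)=170

Hank | 50 ; Kira | 198 ; Sol | 127 ; Liam | 170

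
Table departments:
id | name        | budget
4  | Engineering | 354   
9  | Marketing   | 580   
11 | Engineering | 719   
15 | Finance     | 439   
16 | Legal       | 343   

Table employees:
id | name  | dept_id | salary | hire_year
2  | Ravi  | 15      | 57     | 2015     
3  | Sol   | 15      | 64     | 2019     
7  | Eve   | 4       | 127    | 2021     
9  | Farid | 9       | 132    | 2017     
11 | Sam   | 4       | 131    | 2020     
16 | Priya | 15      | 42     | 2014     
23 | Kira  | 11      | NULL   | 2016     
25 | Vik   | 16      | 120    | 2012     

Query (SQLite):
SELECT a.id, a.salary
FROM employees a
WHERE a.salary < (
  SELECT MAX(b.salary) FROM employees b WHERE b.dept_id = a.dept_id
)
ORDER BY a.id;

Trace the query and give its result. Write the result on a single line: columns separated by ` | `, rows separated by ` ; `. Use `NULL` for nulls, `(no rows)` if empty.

2 | 57 ; 7 | 127 ; 16 | 42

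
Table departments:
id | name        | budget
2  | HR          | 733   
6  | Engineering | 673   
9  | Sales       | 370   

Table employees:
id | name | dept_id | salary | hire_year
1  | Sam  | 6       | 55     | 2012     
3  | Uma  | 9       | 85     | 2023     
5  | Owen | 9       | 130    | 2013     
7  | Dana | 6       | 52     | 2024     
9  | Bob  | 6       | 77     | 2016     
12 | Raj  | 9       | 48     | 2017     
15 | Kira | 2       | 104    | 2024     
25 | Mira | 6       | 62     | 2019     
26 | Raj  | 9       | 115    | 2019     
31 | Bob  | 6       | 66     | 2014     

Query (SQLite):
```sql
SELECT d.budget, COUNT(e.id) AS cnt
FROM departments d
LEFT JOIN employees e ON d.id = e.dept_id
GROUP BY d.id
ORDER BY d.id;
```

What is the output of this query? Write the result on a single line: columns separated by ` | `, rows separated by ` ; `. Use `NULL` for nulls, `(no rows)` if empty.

733 | 1 ; 673 | 5 ; 370 | 4

LEFT JOIN keeps every departments row; unmatched ones get NULL for employees columns.
Group by departments.id and compute COUNT(e.id). COUNT(col) of an all-NULL group is 0.
  2: ids {15} → COUNT(e.id)=1
  6: ids {1, 7, 9, 25, 31} → COUNT(e.id)=5
  9: ids {3, 5, 12, 26} → COUNT(e.id)=4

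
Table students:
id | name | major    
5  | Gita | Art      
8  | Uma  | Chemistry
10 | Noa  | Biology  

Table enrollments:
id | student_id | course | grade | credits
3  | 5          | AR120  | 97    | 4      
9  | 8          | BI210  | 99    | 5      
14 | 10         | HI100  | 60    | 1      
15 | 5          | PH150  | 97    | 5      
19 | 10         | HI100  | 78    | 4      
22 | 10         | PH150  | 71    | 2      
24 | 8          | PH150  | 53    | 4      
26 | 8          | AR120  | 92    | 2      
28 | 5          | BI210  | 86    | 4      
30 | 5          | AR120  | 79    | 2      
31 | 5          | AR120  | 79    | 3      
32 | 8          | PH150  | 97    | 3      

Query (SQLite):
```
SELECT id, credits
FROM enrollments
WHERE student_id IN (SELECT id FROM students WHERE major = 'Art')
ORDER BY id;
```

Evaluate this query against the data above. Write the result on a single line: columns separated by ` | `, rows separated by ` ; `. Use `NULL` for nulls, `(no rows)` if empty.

3 | 4 ; 15 | 5 ; 28 | 4 ; 30 | 2 ; 31 | 3

Inner query: students.id where major = 'Art'.
Outer: keep enrollments rows whose student_id is in that set.
Inner query → {5}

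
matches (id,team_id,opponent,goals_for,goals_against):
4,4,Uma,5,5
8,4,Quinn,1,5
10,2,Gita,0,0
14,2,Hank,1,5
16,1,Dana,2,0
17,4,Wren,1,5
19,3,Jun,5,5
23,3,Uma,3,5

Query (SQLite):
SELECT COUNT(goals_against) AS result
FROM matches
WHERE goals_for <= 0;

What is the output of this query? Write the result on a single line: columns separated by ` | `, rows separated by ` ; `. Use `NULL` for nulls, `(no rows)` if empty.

1

Rows where goals_for <= 0 → goals_against values: [0].
COUNT(goals_against) counts non-NULL values → 1.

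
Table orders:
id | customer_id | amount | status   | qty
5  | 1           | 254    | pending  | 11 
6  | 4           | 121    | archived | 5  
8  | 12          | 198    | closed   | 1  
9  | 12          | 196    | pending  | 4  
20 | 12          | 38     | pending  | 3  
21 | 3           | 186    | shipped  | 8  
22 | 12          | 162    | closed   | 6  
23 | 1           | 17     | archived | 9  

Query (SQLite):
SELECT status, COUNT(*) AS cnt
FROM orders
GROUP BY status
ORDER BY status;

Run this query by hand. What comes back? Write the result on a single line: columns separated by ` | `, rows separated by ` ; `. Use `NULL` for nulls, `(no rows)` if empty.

archived | 2 ; closed | 2 ; pending | 3 ; shipped | 1

Partition orders by status; compute COUNT(*) within each group.
  archived: ids {6, 23} → COUNT(*)=2
  closed: ids {8, 22} → COUNT(*)=2
  pending: ids {5, 9, 20} → COUNT(*)=3
  shipped: ids {21} → COUNT(*)=1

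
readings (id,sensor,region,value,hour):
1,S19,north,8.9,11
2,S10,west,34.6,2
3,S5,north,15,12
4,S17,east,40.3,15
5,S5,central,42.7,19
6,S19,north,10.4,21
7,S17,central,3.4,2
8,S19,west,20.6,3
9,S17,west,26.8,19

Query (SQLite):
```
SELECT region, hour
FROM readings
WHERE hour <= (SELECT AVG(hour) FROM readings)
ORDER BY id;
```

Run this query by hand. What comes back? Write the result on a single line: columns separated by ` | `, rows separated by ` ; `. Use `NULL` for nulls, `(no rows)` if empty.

north | 11 ; west | 2 ; central | 2 ; west | 3

Scalar subquery: AVG(hour) over all readings rows = 11.555556 (≈; comparison uses full precision).
Keep rows where hour <= that value.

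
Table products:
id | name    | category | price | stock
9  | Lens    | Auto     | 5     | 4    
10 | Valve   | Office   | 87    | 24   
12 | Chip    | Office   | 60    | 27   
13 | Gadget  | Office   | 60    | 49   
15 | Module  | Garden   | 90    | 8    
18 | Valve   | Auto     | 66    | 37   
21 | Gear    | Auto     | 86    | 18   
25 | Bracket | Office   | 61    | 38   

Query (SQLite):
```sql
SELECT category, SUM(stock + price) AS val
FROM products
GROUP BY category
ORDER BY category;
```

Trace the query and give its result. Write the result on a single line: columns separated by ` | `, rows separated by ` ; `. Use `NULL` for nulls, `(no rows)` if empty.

Auto | 216 ; Garden | 98 ; Office | 406

For each row compute stock + price.
Group by category; take SUM of the expression per group.
  Auto: ids {9, 18, 21} → SUM(stock + price)=216
  Garden: ids {15} → SUM(stock + price)=98
  Office: ids {10, 12, 13, 25} → SUM(stock + price)=406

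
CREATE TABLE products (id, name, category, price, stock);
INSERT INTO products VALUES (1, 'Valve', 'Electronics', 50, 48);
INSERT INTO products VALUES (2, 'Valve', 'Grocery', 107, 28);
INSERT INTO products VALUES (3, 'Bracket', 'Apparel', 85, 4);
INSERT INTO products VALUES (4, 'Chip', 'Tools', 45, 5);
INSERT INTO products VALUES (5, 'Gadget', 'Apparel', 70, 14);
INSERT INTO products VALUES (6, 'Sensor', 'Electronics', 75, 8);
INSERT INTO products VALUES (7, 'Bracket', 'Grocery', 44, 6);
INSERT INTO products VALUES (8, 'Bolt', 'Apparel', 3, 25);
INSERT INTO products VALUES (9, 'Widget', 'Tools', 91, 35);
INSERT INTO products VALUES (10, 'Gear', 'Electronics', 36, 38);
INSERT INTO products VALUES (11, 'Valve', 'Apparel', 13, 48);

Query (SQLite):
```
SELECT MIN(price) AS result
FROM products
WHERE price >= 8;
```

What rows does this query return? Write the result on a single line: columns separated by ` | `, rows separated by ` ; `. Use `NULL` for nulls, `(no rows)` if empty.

Rows where price >= 8 → price values: [50, 107, 85, 45, 70, 75, 44, 91, 36, 13].
MIN of non-NULL values = 13.

13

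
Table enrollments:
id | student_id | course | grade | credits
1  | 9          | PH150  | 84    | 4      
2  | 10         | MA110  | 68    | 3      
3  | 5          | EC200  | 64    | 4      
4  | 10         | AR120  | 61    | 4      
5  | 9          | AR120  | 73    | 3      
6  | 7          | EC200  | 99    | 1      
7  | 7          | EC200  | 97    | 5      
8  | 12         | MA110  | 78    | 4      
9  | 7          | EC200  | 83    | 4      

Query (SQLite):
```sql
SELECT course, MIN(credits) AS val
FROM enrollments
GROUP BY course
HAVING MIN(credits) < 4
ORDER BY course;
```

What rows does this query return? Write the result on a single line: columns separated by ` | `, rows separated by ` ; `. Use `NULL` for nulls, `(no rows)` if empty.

AR120 | 3 ; EC200 | 1 ; MA110 | 3

Partition enrollments by course; compute MIN(credits) within each group.
HAVING: keep groups where MIN(credits) < 4.
  AR120: ids {4, 5} → MIN(credits)=3
  EC200: ids {3, 6, 7, 9} → MIN(credits)=1
  MA110: ids {2, 8} → MIN(credits)=3
  PH150: ids {1} → MIN(credits)=4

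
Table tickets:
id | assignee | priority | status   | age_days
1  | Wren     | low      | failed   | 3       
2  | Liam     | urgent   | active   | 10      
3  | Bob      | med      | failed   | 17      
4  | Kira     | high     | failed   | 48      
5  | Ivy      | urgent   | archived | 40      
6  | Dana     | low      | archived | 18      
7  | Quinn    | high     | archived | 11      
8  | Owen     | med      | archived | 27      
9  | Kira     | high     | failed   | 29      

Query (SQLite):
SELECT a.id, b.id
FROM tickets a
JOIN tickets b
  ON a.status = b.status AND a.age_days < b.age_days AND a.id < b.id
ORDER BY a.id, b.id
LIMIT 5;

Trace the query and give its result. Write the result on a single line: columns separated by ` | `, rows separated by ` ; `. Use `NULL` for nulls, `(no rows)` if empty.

Pairs (a,b) with same status, a.age_days < b.age_days, a.id < b.id.
status groups: active:{2} archived:{5,6,7,8} failed:{1,3,4,9}
Ordered by (a.id, b.id); first 5.

1 | 3 ; 1 | 4 ; 1 | 9 ; 3 | 4 ; 3 | 9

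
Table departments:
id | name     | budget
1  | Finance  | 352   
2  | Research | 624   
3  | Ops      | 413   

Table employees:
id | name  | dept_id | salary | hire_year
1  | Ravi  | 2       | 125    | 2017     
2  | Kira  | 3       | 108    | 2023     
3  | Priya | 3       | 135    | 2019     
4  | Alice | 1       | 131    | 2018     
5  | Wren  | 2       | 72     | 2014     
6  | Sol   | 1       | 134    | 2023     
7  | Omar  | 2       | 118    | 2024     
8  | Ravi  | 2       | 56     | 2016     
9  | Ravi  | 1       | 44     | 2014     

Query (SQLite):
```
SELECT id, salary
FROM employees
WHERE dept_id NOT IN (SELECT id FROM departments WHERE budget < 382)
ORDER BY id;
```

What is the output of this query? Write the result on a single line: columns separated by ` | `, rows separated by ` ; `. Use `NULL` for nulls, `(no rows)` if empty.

1 | 125 ; 2 | 108 ; 3 | 135 ; 5 | 72 ; 7 | 118 ; 8 | 56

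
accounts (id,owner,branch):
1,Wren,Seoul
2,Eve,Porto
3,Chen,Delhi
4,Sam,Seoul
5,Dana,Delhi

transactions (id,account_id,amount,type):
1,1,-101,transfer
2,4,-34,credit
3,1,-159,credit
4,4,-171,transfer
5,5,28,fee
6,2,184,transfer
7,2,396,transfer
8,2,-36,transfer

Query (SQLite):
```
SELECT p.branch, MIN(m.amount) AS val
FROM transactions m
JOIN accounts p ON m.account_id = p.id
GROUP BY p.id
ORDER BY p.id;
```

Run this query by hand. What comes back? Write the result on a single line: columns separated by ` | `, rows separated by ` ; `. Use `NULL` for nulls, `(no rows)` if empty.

Seoul | -159 ; Porto | -36 ; Seoul | -171 ; Delhi | 28

Join each transactions row to its accounts via account_id.
Group joined rows by accounts.id; compute MIN(m.amount) per group.
  1: ids {1, 3} → MIN(m.amount)=-159
  2: ids {6, 7, 8} → MIN(m.amount)=-36
  4: ids {2, 4} → MIN(m.amount)=-171
  5: ids {5} → MIN(m.amount)=28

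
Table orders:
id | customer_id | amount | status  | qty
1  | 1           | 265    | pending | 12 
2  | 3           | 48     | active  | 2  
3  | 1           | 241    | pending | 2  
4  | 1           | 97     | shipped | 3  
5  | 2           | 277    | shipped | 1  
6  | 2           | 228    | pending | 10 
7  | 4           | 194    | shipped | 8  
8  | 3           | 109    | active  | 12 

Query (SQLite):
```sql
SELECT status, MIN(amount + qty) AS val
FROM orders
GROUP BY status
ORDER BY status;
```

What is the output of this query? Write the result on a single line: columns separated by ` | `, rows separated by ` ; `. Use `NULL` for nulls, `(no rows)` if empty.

active | 50 ; pending | 238 ; shipped | 100

For each row compute amount + qty.
Group by status; take MIN of the expression per group.
  active: ids {2, 8} → MIN(amount + qty)=50
  pending: ids {1, 3, 6} → MIN(amount + qty)=238
  shipped: ids {4, 5, 7} → MIN(amount + qty)=100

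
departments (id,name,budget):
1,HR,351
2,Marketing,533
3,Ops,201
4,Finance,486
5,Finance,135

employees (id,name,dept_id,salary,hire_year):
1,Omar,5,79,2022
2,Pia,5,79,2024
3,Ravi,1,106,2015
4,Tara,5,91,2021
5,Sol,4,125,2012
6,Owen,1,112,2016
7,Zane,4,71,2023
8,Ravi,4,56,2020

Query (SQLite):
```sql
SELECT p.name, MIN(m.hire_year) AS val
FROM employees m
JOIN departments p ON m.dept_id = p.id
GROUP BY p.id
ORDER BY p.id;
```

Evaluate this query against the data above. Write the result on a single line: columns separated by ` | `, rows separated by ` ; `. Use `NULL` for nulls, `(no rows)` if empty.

HR | 2015 ; Finance | 2012 ; Finance | 2021

Join each employees row to its departments via dept_id.
Group joined rows by departments.id; compute MIN(m.hire_year) per group.
  1: ids {3, 6} → MIN(m.hire_year)=2015
  4: ids {5, 7, 8} → MIN(m.hire_year)=2012
  5: ids {1, 2, 4} → MIN(m.hire_year)=2021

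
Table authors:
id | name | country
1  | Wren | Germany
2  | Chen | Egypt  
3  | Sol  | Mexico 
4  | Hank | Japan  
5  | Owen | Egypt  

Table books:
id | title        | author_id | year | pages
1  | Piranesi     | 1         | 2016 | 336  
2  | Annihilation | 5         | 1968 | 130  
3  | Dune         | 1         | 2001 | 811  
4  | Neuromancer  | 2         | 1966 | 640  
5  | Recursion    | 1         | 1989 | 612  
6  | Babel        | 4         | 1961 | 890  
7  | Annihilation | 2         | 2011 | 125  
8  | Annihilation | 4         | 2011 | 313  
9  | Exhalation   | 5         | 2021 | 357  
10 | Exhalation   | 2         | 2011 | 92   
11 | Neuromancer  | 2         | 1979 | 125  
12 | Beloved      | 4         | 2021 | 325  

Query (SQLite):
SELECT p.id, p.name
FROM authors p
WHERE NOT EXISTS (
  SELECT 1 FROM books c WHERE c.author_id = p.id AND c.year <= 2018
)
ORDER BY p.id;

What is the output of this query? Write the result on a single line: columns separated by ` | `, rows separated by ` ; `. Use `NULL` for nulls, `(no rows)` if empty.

3 | Sol

For each authors row, check whether any books with matching author_id has year <= 2018.
Keep rows where that is false.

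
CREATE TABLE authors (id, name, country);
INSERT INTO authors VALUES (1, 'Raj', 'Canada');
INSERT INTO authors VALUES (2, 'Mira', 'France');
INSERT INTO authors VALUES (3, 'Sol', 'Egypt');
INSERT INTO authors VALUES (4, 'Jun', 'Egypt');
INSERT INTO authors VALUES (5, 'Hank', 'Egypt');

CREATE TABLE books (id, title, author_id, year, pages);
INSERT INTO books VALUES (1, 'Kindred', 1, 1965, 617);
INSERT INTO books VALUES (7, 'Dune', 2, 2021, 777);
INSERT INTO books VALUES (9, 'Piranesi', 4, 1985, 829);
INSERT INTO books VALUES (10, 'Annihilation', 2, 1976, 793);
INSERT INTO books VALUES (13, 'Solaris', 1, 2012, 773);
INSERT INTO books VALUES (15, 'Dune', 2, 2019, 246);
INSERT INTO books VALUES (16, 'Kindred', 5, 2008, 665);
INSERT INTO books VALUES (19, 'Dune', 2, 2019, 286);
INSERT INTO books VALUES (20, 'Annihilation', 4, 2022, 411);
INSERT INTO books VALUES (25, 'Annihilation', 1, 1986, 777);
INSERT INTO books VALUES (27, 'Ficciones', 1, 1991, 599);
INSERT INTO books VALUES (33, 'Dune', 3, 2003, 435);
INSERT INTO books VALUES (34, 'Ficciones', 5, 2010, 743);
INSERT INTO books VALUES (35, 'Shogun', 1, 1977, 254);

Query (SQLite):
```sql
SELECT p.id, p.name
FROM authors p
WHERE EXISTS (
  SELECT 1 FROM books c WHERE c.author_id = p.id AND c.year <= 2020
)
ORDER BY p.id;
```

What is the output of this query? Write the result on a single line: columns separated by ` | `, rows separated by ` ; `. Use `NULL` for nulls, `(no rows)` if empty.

1 | Raj ; 2 | Mira ; 3 | Sol ; 4 | Jun ; 5 | Hank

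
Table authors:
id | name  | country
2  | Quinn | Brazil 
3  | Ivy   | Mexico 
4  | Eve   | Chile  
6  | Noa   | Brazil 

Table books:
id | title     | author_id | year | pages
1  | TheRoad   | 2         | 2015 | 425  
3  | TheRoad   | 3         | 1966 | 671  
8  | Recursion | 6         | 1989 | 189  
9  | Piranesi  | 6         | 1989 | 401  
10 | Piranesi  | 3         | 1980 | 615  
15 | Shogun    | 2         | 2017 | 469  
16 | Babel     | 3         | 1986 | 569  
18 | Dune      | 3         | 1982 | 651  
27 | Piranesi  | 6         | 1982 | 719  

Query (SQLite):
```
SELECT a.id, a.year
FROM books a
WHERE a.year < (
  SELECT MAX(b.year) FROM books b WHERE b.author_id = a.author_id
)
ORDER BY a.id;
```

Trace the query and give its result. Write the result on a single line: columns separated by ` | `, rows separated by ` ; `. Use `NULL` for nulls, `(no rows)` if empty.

For each books row a, compute MAX(year) over rows sharing a.author_id.
Keep row a if a.year < that per-group MAX.
  author_id=2: MAX(year) = 2017
  author_id=3: MAX(year) = 1986
  author_id=6: MAX(year) = 1989

1 | 2015 ; 3 | 1966 ; 10 | 1980 ; 18 | 1982 ; 27 | 1982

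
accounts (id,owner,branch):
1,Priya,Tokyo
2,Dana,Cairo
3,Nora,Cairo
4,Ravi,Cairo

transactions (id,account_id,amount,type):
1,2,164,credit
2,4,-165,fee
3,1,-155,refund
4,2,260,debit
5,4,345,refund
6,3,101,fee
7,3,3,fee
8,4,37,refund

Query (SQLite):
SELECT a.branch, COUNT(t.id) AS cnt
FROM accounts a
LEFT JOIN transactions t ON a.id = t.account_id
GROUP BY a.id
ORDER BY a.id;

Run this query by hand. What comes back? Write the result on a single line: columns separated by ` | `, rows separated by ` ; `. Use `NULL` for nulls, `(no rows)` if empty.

LEFT JOIN keeps every accounts row; unmatched ones get NULL for transactions columns.
Group by accounts.id and compute COUNT(t.id). COUNT(col) of an all-NULL group is 0.
  1: ids {3} → COUNT(t.id)=1
  2: ids {1, 4} → COUNT(t.id)=2
  3: ids {6, 7} → COUNT(t.id)=2
  4: ids {2, 5, 8} → COUNT(t.id)=3

Tokyo | 1 ; Cairo | 2 ; Cairo | 2 ; Cairo | 3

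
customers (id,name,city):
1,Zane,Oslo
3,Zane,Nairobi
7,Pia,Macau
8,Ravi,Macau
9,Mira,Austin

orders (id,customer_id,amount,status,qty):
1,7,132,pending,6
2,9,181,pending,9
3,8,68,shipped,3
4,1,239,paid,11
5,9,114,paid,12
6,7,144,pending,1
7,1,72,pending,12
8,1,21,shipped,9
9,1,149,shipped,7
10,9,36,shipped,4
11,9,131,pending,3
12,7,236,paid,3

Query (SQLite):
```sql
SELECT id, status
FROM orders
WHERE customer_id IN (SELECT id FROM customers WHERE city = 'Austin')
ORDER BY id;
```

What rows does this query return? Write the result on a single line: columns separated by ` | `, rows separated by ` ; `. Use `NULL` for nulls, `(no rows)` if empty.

Inner query: customers.id where city = 'Austin'.
Outer: keep orders rows whose customer_id is in that set.
Inner query → {9}

2 | pending ; 5 | paid ; 10 | shipped ; 11 | pending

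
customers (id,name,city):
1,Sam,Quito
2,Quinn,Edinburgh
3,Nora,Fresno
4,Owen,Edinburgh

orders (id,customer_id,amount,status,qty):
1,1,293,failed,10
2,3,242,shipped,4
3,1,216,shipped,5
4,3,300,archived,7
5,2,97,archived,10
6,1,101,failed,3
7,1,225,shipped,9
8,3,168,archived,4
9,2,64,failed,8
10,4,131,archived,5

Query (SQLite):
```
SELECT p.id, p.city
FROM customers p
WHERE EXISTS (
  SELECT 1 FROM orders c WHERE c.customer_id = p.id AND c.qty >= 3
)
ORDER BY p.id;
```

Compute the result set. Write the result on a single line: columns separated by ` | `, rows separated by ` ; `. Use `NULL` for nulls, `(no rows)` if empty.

1 | Quito ; 2 | Edinburgh ; 3 | Fresno ; 4 | Edinburgh

For each customers row, check whether any orders with matching customer_id has qty >= 3.
Keep rows where that is true.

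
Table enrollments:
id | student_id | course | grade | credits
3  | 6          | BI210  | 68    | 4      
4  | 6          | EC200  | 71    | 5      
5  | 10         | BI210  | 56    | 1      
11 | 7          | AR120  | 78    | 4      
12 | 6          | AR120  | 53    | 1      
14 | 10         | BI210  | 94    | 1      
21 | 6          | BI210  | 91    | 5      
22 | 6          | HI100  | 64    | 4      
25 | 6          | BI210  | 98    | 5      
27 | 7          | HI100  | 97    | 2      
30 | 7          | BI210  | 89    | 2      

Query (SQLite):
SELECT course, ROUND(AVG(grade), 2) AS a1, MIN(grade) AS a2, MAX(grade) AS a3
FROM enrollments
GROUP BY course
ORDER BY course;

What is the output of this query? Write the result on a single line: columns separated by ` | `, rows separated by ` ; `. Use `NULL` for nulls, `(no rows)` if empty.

AR120 | 65.5 | 53 | 78 ; BI210 | 82.67 | 56 | 98 ; EC200 | 71 | 71 | 71 ; HI100 | 80.5 | 64 | 97

Group enrollments by course.
Per group compute: ROUND(AVG(grade), 2), MIN(grade), MAX(grade).
  AR120: ids {11, 12} → ROUND(AVG(grade), 2)=65.5, MIN(grade)=53, MAX(grade)=78
  BI210: ids {3, 5, 14, 21, 25, 30} → ROUND(AVG(grade), 2)=82.67, MIN(grade)=56, MAX(grade)=98
  EC200: ids {4} → ROUND(AVG(grade), 2)=71, MIN(grade)=71, MAX(grade)=71
  HI100: ids {22, 27} → ROUND(AVG(grade), 2)=80.5, MIN(grade)=64, MAX(grade)=97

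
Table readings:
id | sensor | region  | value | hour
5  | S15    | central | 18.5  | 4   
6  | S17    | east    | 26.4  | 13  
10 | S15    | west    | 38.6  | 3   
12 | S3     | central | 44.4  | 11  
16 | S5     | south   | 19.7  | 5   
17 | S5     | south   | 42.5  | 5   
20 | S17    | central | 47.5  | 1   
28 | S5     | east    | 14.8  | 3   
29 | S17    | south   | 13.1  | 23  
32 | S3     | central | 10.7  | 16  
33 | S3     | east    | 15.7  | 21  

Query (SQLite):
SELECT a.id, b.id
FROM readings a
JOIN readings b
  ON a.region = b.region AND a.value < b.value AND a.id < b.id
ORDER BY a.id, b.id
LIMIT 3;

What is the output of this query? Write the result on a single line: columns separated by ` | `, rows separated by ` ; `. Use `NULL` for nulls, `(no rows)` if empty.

5 | 12 ; 5 | 20 ; 12 | 20

Pairs (a,b) with same region, a.value < b.value, a.id < b.id.
region groups: central:{5,12,20,32} east:{6,28,33} south:{16,17,29} west:{10}
Ordered by (a.id, b.id); first 3.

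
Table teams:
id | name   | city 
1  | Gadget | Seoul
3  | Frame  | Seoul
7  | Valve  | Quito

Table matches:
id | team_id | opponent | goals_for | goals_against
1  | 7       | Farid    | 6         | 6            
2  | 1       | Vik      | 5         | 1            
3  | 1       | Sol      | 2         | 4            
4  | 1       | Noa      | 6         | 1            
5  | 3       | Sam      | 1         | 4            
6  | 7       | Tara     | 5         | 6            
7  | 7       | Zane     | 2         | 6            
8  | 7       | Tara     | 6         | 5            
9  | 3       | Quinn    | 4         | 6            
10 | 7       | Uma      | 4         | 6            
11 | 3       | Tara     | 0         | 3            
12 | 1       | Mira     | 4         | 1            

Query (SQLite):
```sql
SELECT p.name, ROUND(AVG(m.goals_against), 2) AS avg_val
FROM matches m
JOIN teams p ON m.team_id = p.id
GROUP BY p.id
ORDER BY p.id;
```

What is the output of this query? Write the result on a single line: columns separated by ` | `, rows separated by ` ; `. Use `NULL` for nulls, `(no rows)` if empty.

Join each matches row to its teams via team_id.
Group joined rows by teams.id; compute ROUND(AVG(m.goals_against), 2) per group.
  1: ids {2, 3, 4, 12} → ROUND(AVG(m.goals_against), 2)=1.75
  3: ids {5, 9, 11} → ROUND(AVG(m.goals_against), 2)=4.33
  7: ids {1, 6, 7, 8, 10} → ROUND(AVG(m.goals_against), 2)=5.8

Gadget | 1.75 ; Frame | 4.33 ; Valve | 5.8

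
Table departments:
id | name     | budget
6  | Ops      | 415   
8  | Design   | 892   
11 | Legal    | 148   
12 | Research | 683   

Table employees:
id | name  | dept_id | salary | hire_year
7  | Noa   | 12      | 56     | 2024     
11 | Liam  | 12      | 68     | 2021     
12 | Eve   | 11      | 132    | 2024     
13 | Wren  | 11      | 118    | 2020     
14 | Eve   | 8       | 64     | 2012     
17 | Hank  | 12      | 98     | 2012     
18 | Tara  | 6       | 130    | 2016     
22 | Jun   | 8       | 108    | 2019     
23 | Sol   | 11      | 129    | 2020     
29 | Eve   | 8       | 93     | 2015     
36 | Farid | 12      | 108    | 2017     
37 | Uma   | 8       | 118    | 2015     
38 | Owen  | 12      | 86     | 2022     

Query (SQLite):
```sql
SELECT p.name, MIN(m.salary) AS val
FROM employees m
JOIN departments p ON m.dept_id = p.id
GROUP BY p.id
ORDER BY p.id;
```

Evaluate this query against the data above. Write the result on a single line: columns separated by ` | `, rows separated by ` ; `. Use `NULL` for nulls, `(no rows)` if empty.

Join each employees row to its departments via dept_id.
Group joined rows by departments.id; compute MIN(m.salary) per group.
  6: ids {18} → MIN(m.salary)=130
  8: ids {14, 22, 29, 37} → MIN(m.salary)=64
  11: ids {12, 13, 23} → MIN(m.salary)=118
  12: ids {7, 11, 17, 36, 38} → MIN(m.salary)=56

Ops | 130 ; Design | 64 ; Legal | 118 ; Research | 56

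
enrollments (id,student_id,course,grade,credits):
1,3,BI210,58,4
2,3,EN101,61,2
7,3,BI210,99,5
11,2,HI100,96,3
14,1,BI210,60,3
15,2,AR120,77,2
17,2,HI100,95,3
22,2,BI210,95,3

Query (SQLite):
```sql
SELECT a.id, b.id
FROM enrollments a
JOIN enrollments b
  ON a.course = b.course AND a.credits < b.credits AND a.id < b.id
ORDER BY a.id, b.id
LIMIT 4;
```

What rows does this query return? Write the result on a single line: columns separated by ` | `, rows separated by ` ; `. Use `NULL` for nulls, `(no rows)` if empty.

Pairs (a,b) with same course, a.credits < b.credits, a.id < b.id.
course groups: AR120:{15} BI210:{1,7,14,22} EN101:{2} HI100:{11,17}
Ordered by (a.id, b.id); first 4.

1 | 7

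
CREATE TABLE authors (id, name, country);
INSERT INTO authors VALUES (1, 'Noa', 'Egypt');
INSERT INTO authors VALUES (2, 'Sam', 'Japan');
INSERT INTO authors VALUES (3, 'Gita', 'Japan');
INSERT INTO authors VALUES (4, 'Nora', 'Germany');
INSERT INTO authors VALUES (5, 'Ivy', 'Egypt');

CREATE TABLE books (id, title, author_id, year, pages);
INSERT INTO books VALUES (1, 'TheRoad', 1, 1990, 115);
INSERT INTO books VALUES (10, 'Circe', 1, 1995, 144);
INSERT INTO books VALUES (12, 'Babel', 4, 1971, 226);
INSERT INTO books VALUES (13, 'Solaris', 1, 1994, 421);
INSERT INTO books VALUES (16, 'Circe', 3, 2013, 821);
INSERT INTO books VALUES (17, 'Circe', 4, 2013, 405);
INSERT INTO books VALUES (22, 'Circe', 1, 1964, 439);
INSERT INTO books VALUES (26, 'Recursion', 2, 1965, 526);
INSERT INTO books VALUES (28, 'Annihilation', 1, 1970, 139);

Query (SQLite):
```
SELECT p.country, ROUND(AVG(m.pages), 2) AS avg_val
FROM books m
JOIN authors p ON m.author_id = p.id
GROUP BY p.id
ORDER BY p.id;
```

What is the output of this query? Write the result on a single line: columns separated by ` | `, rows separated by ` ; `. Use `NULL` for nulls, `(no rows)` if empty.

Egypt | 251.6 ; Japan | 526 ; Japan | 821 ; Germany | 315.5

Join each books row to its authors via author_id.
Group joined rows by authors.id; compute ROUND(AVG(m.pages), 2) per group.
  1: ids {1, 10, 13, 22, 28} → ROUND(AVG(m.pages), 2)=251.6
  2: ids {26} → ROUND(AVG(m.pages), 2)=526
  3: ids {16} → ROUND(AVG(m.pages), 2)=821
  4: ids {12, 17} → ROUND(AVG(m.pages), 2)=315.5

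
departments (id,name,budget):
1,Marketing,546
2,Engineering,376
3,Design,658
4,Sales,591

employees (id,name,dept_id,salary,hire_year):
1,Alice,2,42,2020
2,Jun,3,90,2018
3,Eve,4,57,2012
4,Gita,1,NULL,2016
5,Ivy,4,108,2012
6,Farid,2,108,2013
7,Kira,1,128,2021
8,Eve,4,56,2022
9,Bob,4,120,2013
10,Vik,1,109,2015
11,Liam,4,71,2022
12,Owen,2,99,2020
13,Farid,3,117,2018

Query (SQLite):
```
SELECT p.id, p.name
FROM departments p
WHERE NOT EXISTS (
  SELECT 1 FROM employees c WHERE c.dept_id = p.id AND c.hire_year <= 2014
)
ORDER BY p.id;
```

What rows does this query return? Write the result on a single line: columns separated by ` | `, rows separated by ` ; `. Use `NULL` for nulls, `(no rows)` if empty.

1 | Marketing ; 3 | Design

For each departments row, check whether any employees with matching dept_id has hire_year <= 2014.
Keep rows where that is false.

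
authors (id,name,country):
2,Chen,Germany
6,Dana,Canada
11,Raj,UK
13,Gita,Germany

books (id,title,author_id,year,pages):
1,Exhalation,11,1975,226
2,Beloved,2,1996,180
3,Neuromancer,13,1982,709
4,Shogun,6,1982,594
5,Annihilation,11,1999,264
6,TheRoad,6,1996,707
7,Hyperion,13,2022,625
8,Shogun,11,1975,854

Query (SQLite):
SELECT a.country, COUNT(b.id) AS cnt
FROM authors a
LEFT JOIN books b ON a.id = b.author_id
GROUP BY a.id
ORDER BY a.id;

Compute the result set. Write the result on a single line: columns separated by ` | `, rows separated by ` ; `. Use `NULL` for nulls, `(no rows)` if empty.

Germany | 1 ; Canada | 2 ; UK | 3 ; Germany | 2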